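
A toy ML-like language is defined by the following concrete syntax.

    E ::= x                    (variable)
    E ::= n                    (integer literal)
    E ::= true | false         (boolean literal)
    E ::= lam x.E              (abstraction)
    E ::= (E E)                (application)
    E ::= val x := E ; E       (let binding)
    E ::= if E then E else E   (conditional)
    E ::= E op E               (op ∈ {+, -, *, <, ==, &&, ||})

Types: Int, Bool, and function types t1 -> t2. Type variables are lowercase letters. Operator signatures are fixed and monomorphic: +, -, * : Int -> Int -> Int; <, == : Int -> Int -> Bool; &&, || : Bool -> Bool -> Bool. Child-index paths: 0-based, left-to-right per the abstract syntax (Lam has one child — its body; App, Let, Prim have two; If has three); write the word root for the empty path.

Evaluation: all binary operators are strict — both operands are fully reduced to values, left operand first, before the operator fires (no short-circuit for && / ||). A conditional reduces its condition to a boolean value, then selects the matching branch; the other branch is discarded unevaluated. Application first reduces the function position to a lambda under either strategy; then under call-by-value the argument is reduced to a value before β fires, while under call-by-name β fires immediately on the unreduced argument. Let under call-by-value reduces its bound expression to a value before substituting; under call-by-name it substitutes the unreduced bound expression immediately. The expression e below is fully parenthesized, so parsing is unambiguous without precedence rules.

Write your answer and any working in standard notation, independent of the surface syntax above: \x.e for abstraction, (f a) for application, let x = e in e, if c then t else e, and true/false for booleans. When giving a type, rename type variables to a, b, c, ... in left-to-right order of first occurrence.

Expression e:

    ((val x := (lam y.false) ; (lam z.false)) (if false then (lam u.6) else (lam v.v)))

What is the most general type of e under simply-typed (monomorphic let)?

Derivation:
\y._ : a -> Bool
let x : a -> Bool
\z._ : b -> Bool
  unify Bool ~ Bool
\u._ : c -> Int
v : d
\v._ : d -> d
  unify c -> Int ~ d -> d
  unify c ~ d
  unify Int ~ d
  unify b -> Bool ~ (Int -> Int) -> e
  unify b ~ Int -> Int
  unify Bool ~ e
_ _ : Bool

Answer: Bool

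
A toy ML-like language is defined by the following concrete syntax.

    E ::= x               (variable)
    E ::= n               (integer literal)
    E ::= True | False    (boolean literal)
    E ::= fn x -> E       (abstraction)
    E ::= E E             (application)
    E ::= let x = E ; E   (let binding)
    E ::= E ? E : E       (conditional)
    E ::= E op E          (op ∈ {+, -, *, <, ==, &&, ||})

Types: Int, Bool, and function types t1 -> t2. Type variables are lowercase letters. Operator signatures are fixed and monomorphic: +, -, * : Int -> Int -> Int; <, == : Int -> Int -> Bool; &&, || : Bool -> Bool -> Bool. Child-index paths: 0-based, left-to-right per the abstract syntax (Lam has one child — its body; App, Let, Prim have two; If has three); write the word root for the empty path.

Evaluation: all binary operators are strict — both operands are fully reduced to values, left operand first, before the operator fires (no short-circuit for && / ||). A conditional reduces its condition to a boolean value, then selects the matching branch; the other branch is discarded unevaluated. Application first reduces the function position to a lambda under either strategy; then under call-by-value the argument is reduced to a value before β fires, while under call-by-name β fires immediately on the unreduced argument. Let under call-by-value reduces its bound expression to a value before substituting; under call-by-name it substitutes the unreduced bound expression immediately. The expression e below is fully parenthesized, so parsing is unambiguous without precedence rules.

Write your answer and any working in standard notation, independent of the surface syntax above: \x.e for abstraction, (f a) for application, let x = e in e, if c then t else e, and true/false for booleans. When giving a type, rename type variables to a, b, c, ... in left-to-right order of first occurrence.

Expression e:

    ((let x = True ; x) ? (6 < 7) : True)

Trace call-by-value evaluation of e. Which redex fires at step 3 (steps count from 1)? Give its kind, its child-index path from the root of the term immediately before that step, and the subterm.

Answer: delta at root : (6 < 7)

Working:
step 0: (if (let x = true in x) then (6 < 7) else true)
step 1: [let@0] (if true then (6 < 7) else true)
step 2: [if@root] (6 < 7)
step 3: [delta@root] true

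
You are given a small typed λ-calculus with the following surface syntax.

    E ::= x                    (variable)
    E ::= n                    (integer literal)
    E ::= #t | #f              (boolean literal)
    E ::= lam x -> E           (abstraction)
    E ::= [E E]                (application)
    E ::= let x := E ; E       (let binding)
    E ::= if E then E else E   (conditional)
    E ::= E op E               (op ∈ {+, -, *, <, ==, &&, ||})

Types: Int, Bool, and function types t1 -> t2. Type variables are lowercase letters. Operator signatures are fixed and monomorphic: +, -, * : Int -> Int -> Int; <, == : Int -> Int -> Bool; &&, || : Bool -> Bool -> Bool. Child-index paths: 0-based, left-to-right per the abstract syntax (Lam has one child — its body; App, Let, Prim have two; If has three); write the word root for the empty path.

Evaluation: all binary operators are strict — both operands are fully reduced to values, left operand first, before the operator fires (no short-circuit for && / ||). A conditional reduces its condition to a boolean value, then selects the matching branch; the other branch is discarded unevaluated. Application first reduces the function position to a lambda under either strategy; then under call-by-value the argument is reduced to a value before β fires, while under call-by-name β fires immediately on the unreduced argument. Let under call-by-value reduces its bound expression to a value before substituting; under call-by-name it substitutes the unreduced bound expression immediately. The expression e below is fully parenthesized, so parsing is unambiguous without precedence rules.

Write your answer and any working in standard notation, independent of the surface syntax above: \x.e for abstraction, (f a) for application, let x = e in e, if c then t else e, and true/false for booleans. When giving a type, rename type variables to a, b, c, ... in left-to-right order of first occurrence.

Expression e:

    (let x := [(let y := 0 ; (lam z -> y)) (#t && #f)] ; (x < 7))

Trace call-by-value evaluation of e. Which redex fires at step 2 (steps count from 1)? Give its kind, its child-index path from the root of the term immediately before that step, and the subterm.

Answer: delta at 0.1 : (true && false)

Trace:
step 0: (let x = ((let y = 0 in (\z.y)) (true && false)) in (x < 7))
step 1: [let@0.0] (let x = ((\z.0) (true && false)) in (x < 7))
step 2: [delta@0.1] (let x = ((\z.0) false) in (x < 7))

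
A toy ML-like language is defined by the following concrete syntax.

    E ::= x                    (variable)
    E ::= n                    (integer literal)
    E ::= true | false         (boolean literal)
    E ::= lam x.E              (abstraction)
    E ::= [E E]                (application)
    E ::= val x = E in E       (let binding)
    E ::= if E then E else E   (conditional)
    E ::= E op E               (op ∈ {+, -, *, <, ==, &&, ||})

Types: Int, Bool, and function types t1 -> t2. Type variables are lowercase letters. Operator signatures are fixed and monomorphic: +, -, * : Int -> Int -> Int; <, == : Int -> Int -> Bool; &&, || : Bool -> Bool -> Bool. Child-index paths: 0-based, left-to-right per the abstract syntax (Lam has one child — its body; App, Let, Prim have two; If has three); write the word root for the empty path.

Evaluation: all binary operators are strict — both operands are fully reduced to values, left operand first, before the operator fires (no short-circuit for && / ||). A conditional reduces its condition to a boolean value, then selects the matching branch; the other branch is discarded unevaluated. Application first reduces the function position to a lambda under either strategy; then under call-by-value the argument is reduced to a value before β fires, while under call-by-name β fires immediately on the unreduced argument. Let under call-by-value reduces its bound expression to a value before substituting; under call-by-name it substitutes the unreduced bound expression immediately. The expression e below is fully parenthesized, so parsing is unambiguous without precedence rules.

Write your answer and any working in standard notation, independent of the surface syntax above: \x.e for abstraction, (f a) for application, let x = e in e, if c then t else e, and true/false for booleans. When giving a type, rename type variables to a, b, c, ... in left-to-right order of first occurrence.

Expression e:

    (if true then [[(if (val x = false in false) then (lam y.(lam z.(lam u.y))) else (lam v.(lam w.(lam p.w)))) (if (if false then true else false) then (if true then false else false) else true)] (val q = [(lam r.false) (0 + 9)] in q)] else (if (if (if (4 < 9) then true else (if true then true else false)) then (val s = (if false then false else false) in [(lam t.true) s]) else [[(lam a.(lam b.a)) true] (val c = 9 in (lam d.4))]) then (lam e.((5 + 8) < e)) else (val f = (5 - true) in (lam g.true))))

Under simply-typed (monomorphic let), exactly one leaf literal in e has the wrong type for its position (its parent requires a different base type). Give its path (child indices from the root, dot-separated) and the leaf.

Derivation:
  unify Bool ~ Bool
let x : Bool
  unify Bool ~ Bool
y : a
\u._ : c -> a
\z._ : b -> c -> a
\y._ : a -> b -> c -> a
w : e
\p._ : f -> e
\w._ : e -> f -> e
\v._ : d -> e -> f -> e
  unify a -> b -> c -> a ~ d -> e -> f -> e
  unify a ~ d
  unify b -> c -> d ~ e -> f -> e
  unify b ~ e
  unify c -> d ~ f -> e
  unify c ~ f
  unify d ~ e
  unify Bool ~ Bool
  unify Bool ~ Bool
  unify Bool ~ Bool
  unify Bool ~ Bool
  unify Bool ~ Bool
  unify Bool ~ Bool
  unify e -> e -> f -> e ~ Bool -> g
  unify e ~ Bool
  unify Bool -> f -> Bool ~ g
_ _ : Bool -> f -> Bool
\r._ : h -> Bool
  unify Int ~ Int
  unify Int ~ Int
  unify h -> Bool ~ Int -> i
  unify h ~ Int
  unify Bool ~ i
_ _ : Bool
let q : Bool
q : Bool
  unify Bool -> f -> Bool ~ Bool -> j
  unify Bool ~ Bool
  unify f -> Bool ~ j
_ _ : f -> Bool
  unify Int ~ Int
  unify Int ~ Int
  unify Bool ~ Bool
  unify Bool ~ Bool
  unify Bool ~ Bool
  unify Bool ~ Bool
  unify Bool ~ Bool
  unify Bool ~ Bool
  unify Bool ~ Bool
let s : Bool
\t._ : k -> Bool
s : Bool
  unify k -> Bool ~ Bool -> l
  unify k ~ Bool
  unify Bool ~ l
_ _ : Bool
a : m
\b._ : n -> m
\a._ : m -> n -> m
  unify m -> n -> m ~ Bool -> o
  unify m ~ Bool
  unify n -> Bool ~ o
_ _ : n -> Bool
let c : Int
\d._ : p -> Int
  unify n -> Bool ~ (p -> Int) -> q
  unify n ~ p -> Int
  unify Bool ~ q
_ _ : Bool
  unify Bool ~ Bool
  unify Bool ~ Bool
  unify Int ~ Int
  unify Int ~ Int
  unify Int ~ Int
e : r
  unify r ~ Int
\e._ : Int -> Bool
  unify Int ~ Int
  unify Bool ~ Int
  FAIL: mismatch Bool ~ Int

Answer: 2.2.0.1 : true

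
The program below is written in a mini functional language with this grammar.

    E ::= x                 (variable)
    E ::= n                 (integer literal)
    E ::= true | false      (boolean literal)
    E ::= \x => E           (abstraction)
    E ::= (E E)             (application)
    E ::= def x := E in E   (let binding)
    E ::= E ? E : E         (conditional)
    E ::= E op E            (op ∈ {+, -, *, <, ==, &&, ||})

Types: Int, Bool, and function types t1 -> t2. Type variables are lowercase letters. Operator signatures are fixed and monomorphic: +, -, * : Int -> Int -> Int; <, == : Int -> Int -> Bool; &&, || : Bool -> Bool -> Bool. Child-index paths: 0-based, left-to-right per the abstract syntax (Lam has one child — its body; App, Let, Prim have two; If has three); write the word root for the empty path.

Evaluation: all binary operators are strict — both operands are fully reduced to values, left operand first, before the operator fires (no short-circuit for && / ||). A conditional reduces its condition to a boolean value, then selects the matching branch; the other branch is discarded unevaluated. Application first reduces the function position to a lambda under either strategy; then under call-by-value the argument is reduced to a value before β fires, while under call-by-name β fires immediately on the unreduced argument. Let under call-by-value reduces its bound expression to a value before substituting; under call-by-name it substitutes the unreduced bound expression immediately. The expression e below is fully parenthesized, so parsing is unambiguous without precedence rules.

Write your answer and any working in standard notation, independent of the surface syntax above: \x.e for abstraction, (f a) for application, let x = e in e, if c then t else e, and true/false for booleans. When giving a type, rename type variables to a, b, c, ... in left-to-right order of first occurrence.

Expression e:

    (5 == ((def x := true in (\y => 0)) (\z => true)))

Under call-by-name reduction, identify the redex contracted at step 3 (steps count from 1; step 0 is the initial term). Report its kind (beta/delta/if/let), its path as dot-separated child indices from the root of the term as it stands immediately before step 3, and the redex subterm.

Answer: delta at root : (5 == 0)

Working:
step 0: (5 == ((let x = true in (\y.0)) (\z.true)))
step 1: [let@1.0] (5 == ((\y.0) (\z.true)))
step 2: [beta@1] (5 == 0)
step 3: [delta@root] false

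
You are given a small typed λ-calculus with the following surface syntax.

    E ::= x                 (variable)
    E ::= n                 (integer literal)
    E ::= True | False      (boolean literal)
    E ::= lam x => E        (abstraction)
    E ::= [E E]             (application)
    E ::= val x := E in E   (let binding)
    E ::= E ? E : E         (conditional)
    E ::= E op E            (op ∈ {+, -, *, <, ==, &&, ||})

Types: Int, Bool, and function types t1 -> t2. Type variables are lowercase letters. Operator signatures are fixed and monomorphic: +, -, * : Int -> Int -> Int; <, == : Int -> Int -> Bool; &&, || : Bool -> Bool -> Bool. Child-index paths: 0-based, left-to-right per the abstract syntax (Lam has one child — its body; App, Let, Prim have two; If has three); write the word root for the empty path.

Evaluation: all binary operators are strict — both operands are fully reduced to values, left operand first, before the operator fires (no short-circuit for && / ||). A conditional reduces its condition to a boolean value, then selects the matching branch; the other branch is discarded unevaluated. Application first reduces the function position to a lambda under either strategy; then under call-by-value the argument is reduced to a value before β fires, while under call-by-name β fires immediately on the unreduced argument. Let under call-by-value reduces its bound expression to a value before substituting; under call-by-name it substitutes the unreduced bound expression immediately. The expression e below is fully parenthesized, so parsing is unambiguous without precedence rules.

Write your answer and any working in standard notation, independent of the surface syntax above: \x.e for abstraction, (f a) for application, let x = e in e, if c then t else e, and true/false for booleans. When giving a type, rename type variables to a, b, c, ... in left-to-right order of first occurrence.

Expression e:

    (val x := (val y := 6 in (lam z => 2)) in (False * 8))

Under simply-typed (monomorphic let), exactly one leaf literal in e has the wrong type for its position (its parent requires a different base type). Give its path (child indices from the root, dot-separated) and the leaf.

Answer: 1.0 : false

Derivation:
let y : Int
\z._ : a -> Int
let x : a -> Int
  unify Bool ~ Int
  FAIL: mismatch Bool ~ Int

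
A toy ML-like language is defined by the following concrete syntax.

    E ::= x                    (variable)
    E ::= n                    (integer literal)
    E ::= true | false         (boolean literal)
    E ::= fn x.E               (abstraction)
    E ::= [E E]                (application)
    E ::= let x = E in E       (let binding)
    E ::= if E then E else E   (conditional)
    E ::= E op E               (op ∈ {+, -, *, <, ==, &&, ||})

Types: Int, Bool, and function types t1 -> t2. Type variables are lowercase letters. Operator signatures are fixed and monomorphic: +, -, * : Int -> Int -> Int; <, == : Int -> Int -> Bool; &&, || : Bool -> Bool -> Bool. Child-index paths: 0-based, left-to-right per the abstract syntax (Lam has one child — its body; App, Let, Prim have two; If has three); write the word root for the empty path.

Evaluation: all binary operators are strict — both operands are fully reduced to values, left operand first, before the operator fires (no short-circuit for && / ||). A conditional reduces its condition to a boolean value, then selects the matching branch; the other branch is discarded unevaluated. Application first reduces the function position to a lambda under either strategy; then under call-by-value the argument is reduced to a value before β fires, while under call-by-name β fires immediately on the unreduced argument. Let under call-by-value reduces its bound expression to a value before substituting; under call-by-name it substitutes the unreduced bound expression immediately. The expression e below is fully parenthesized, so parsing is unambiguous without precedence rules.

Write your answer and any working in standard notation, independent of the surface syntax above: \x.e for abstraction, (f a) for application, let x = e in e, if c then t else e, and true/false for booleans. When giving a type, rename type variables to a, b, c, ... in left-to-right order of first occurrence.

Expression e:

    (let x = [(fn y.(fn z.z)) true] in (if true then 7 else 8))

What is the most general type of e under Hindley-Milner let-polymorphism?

Answer: Int

Trace:
z : b
\z._ : b -> b
\y._ : a -> b -> b
  unify a -> b -> b ~ Bool -> c
  unify a ~ Bool
  unify b -> b ~ c
_ _ : b -> b
let x : forall. b -> b
  unify Bool ~ Bool
  unify Int ~ Int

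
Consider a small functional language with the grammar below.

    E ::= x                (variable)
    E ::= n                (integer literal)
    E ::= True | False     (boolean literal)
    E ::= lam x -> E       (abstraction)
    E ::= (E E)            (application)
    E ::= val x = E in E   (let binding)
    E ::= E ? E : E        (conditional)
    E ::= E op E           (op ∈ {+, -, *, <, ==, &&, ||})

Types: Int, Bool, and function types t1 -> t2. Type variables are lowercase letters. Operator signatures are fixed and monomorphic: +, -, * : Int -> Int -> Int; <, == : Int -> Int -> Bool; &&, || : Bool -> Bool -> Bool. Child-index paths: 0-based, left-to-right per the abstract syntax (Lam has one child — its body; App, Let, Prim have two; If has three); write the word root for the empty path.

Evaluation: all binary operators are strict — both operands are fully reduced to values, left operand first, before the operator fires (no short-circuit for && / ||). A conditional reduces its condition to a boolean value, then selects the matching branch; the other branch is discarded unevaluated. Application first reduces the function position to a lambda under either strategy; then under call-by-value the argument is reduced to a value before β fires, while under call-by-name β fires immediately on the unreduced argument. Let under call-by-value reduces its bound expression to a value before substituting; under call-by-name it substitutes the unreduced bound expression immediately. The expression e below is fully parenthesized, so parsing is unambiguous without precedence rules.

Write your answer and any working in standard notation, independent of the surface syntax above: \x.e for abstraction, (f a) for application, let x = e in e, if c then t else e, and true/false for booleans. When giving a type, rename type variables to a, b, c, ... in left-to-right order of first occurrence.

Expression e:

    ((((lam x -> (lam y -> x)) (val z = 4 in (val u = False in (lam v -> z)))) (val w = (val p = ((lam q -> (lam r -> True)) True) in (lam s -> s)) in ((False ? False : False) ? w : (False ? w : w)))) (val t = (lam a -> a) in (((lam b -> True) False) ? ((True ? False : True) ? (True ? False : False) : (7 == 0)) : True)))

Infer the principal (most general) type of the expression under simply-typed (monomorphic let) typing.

Derivation:
x : a
\y._ : b -> a
\x._ : a -> b -> a
let z : Int
let u : Bool
z : Int
\v._ : c -> Int
  unify a -> b -> a ~ (c -> Int) -> d
  unify a ~ c -> Int
  unify b -> c -> Int ~ d
_ _ : b -> c -> Int
\r._ : f -> Bool
\q._ : e -> f -> Bool
  unify e -> f -> Bool ~ Bool -> g
  unify e ~ Bool
  unify f -> Bool ~ g
_ _ : f -> Bool
let p : f -> Bool
s : h
\s._ : h -> h
let w : h -> h
  unify Bool ~ Bool
  unify Bool ~ Bool
  unify Bool ~ Bool
w : h -> h
  unify Bool ~ Bool
w : h -> h
w : h -> h
  unify h -> h ~ h -> h
  unify h ~ h
  unify h ~ h
  unify h -> h ~ h -> h
  unify h ~ h
  unify h ~ h
  unify b -> c -> Int ~ (h -> h) -> i
  unify b ~ h -> h
  unify c -> Int ~ i
_ _ : c -> Int
a : j
\a._ : j -> j
let t : j -> j
\b._ : k -> Bool
  unify k -> Bool ~ Bool -> l
  unify k ~ Bool
  unify Bool ~ l
_ _ : Bool
  unify Bool ~ Bool
  unify Bool ~ Bool
  unify Bool ~ Bool
  unify Bool ~ Bool
  unify Bool ~ Bool
  unify Bool ~ Bool
  unify Int ~ Int
  unify Int ~ Int
  unify Bool ~ Bool
  unify Bool ~ Bool
  unify c -> Int ~ Bool -> m
  unify c ~ Bool
  unify Int ~ m
_ _ : Int

Answer: Int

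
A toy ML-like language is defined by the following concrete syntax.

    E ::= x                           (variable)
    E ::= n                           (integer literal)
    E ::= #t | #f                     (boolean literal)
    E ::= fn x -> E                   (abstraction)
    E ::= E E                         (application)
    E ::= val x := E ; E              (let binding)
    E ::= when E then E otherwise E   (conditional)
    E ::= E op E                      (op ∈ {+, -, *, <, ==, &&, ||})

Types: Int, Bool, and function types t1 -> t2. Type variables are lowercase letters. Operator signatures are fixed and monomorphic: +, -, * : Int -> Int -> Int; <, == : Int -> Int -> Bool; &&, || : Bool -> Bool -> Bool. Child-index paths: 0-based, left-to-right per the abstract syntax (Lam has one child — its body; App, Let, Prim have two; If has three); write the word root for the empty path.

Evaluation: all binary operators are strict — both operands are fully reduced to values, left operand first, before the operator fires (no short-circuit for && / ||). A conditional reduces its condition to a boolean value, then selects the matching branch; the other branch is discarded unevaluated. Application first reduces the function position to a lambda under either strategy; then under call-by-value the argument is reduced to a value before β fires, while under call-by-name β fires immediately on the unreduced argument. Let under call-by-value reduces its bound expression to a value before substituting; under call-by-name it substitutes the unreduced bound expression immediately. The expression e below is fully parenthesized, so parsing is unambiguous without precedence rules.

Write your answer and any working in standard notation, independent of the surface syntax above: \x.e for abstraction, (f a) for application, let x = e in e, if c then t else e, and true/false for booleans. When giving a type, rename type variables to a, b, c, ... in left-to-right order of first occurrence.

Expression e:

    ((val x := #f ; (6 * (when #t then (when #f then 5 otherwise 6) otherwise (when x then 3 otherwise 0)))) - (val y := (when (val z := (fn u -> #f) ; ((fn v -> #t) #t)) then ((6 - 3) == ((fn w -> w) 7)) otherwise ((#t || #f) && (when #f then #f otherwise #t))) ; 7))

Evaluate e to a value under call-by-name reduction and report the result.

Answer: 29

Derivation:
step 0: ((let x = false in (6 * (if true then (if false then 5 else 6) else (if x then 3 else 0)))) - (let y = (if (let z = (\u.false) in ((\v.true) true)) then ((6 - 3) == ((\w.w) 7)) else ((true || false) && (if false then false else true))) in 7))
step 1: [let@0] ((6 * (if true then (if false then 5 else 6) else (if false then 3 else 0))) - (let y = (if (let z = (\u.false) in ((\v.true) true)) then ((6 - 3) == ((\w.w) 7)) else ((true || false) && (if false then false else true))) in 7))
step 2: [if@0.1] ((6 * (if false then 5 else 6)) - (let y = (if (let z = (\u.false) in ((\v.true) true)) then ((6 - 3) == ((\w.w) 7)) else ((true || false) && (if false then false else true))) in 7))
step 3: [if@0.1] ((6 * 6) - (let y = (if (let z = (\u.false) in ((\v.true) true)) then ((6 - 3) == ((\w.w) 7)) else ((true || false) && (if false then false else true))) in 7))
step 4: [delta@0] (36 - (let y = (if (let z = (\u.false) in ((\v.true) true)) then ((6 - 3) == ((\w.w) 7)) else ((true || false) && (if false then false else true))) in 7))
step 5: [let@1] (36 - 7)
step 6: [delta@root] 29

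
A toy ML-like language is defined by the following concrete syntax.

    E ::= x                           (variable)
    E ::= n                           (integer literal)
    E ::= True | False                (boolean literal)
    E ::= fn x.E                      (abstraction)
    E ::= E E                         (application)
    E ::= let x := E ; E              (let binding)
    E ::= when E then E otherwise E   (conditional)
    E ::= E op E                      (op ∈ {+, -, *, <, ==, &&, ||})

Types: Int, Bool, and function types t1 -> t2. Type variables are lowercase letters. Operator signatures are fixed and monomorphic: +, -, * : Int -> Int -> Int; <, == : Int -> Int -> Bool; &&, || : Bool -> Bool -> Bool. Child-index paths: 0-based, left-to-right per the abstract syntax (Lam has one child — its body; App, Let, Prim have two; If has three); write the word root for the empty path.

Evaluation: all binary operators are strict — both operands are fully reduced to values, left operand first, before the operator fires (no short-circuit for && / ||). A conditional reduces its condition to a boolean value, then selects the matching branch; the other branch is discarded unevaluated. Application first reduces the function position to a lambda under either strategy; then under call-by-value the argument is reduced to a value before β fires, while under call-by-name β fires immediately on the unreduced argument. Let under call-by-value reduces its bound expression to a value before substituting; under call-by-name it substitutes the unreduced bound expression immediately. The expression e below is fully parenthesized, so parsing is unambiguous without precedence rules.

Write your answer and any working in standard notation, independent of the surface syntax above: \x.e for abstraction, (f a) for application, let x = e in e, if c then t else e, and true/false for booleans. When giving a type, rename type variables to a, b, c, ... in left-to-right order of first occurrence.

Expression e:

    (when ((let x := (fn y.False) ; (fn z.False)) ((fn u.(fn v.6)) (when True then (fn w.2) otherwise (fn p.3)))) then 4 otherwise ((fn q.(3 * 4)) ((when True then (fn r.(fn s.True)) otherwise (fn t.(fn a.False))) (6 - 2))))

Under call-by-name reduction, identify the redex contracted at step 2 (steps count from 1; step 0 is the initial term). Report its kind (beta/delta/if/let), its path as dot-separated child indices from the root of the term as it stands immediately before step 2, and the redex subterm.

Answer: beta at 0 : ((\z.false) ((\u.(\v.6)) (if true then (\w.2) else (\p.3))))

Derivation:
step 0: (if ((let x = (\y.false) in (\z.false)) ((\u.(\v.6)) (if true then (\w.2) else (\p.3)))) then 4 else ((\q.(3 * 4)) ((if true then (\r.(\s.true)) else (\t.(\a.false))) (6 - 2))))
step 1: [let@0.0] (if ((\z.false) ((\u.(\v.6)) (if true then (\w.2) else (\p.3)))) then 4 else ((\q.(3 * 4)) ((if true then (\r.(\s.true)) else (\t.(\a.false))) (6 - 2))))
step 2: [beta@0] (if false then 4 else ((\q.(3 * 4)) ((if true then (\r.(\s.true)) else (\t.(\a.false))) (6 - 2))))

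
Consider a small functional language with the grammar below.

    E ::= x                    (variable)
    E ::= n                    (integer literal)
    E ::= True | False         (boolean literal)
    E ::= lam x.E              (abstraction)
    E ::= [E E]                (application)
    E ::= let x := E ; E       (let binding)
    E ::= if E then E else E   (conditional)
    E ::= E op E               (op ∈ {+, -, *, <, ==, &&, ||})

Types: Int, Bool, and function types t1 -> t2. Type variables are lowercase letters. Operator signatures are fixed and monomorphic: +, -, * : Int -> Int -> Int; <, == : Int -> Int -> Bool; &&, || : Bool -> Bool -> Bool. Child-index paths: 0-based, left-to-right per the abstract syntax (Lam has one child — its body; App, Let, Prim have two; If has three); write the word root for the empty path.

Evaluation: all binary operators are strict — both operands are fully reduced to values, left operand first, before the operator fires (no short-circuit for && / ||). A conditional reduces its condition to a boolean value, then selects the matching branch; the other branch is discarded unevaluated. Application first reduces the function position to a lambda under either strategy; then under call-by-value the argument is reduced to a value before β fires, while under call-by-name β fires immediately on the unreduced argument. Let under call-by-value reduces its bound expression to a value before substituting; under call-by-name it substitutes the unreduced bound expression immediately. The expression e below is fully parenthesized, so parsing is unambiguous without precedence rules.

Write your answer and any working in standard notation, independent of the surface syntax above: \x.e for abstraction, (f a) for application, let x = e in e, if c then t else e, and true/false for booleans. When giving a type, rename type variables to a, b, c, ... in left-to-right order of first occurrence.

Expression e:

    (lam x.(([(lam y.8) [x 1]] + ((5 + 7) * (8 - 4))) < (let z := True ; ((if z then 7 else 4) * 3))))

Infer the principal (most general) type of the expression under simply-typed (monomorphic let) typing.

Trace:
\y._ : b -> Int
x : a
  unify a ~ Int -> c
_ _ : c
  unify b -> Int ~ c -> d
  unify b ~ c
  unify Int ~ d
_ _ : Int
  unify Int ~ Int
  unify Int ~ Int
  unify Int ~ Int
  unify Int ~ Int
  unify Int ~ Int
  unify Int ~ Int
  unify Int ~ Int
  unify Int ~ Int
  unify Int ~ Int
let z : Bool
z : Bool
  unify Bool ~ Bool
  unify Int ~ Int
  unify Int ~ Int
  unify Int ~ Int
  unify Int ~ Int
\x._ : (Int -> c) -> Bool

Answer: (Int -> a) -> Bool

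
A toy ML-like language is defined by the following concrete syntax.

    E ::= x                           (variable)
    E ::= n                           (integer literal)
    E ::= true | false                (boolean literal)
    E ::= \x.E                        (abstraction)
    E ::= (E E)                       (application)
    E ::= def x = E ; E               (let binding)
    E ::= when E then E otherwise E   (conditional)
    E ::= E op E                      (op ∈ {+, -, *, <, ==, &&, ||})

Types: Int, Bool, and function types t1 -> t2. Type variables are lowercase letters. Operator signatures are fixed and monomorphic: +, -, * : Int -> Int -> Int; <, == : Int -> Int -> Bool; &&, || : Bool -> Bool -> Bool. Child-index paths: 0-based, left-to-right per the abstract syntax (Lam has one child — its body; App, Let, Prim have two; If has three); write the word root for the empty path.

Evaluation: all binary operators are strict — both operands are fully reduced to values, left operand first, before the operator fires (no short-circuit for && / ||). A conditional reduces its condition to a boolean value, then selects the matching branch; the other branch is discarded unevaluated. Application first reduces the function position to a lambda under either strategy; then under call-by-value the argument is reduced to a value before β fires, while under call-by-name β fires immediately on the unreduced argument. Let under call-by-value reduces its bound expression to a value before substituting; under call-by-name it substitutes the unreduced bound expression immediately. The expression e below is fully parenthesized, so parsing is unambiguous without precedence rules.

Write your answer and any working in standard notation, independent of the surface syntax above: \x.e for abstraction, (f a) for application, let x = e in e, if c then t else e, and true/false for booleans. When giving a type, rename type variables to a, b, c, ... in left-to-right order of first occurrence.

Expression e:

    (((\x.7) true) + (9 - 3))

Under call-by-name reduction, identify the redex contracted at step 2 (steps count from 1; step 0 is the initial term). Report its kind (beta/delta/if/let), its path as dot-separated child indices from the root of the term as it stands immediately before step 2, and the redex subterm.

Answer: delta at 1 : (9 - 3)

Trace:
step 0: (((\x.7) true) + (9 - 3))
step 1: [beta@0] (7 + (9 - 3))
step 2: [delta@1] (7 + 6)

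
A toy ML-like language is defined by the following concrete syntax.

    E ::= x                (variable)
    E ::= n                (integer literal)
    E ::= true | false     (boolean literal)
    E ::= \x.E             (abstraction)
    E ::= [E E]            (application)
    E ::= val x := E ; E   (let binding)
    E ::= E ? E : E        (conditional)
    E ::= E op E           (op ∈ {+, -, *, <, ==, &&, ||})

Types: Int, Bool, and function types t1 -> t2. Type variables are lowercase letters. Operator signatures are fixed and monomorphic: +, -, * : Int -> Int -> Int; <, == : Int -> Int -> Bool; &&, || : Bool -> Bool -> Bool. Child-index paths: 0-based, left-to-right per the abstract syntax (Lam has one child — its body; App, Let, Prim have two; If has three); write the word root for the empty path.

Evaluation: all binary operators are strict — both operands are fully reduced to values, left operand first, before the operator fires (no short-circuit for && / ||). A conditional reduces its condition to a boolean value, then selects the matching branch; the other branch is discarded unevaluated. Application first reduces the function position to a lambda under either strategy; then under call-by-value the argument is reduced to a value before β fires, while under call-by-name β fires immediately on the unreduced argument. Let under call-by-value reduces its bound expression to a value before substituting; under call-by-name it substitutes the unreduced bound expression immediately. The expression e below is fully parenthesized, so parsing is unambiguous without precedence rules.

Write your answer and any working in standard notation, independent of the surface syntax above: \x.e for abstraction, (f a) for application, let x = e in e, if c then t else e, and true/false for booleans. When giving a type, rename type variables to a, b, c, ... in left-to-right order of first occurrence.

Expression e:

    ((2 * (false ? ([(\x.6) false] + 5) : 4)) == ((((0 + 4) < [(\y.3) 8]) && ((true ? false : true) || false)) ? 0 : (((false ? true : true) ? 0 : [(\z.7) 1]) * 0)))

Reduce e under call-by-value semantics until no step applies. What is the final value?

Answer: false

Trace:
step 0: ((2 * (if false then (((\x.6) false) + 5) else 4)) == (if (((0 + 4) < ((\y.3) 8)) && ((if true then false else true) || false)) then 0 else ((if (if false then true else true) then 0 else ((\z.7) 1)) * 0)))
step 1: [if@0.1] ((2 * 4) == (if (((0 + 4) < ((\y.3) 8)) && ((if true then false else true) || false)) then 0 else ((if (if false then true else true) then 0 else ((\z.7) 1)) * 0)))
step 2: [delta@0] (8 == (if (((0 + 4) < ((\y.3) 8)) && ((if true then false else true) || false)) then 0 else ((if (if false then true else true) then 0 else ((\z.7) 1)) * 0)))
step 3: [delta@1.0.0.0] (8 == (if ((4 < ((\y.3) 8)) && ((if true then false else true) || false)) then 0 else ((if (if false then true else true) then 0 else ((\z.7) 1)) * 0)))
step 4: [beta@1.0.0.1] (8 == (if ((4 < 3) && ((if true then false else true) || false)) then 0 else ((if (if false then true else true) then 0 else ((\z.7) 1)) * 0)))
step 5: [delta@1.0.0] (8 == (if (false && ((if true then false else true) || false)) then 0 else ((if (if false then true else true) then 0 else ((\z.7) 1)) * 0)))
step 6: [if@1.0.1.0] (8 == (if (false && (false || false)) then 0 else ((if (if false then true else true) then 0 else ((\z.7) 1)) * 0)))
step 7: [delta@1.0.1] (8 == (if (false && false) then 0 else ((if (if false then true else true) then 0 else ((\z.7) 1)) * 0)))
step 8: [delta@1.0] (8 == (if false then 0 else ((if (if false then true else true) then 0 else ((\z.7) 1)) * 0)))
step 9: [if@1] (8 == ((if (if false then true else true) then 0 else ((\z.7) 1)) * 0))
step 10: [if@1.0.0] (8 == ((if true then 0 else ((\z.7) 1)) * 0))
step 11: [if@1.0] (8 == (0 * 0))
step 12: [delta@1] (8 == 0)
step 13: [delta@root] false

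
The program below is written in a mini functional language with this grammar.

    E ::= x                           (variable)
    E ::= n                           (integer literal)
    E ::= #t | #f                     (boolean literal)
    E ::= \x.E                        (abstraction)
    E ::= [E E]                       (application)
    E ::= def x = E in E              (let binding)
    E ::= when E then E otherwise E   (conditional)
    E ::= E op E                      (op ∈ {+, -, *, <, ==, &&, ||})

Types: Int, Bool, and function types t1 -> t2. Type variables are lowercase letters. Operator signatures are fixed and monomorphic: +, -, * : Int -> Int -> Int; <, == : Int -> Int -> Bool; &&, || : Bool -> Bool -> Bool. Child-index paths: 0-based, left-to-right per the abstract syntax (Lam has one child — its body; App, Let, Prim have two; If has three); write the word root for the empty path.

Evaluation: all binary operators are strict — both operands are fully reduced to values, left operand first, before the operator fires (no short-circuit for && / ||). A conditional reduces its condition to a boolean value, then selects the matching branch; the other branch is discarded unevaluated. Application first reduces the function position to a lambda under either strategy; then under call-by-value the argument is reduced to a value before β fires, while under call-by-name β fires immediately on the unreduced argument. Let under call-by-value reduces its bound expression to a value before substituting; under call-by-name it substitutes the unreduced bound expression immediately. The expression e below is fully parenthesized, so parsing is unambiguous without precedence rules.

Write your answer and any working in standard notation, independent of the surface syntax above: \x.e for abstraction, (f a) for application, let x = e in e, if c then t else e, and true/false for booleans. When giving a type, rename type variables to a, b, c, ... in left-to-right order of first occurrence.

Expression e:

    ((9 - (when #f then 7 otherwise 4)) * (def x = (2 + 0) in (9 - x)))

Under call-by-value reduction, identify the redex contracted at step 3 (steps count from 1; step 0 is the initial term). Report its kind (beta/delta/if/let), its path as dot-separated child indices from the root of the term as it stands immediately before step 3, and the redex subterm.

Trace:
step 0: ((9 - (if false then 7 else 4)) * (let x = (2 + 0) in (9 - x)))
step 1: [if@0.1] ((9 - 4) * (let x = (2 + 0) in (9 - x)))
step 2: [delta@0] (5 * (let x = (2 + 0) in (9 - x)))
step 3: [delta@1.0] (5 * (let x = 2 in (9 - x)))

Answer: delta at 1.0 : (2 + 0)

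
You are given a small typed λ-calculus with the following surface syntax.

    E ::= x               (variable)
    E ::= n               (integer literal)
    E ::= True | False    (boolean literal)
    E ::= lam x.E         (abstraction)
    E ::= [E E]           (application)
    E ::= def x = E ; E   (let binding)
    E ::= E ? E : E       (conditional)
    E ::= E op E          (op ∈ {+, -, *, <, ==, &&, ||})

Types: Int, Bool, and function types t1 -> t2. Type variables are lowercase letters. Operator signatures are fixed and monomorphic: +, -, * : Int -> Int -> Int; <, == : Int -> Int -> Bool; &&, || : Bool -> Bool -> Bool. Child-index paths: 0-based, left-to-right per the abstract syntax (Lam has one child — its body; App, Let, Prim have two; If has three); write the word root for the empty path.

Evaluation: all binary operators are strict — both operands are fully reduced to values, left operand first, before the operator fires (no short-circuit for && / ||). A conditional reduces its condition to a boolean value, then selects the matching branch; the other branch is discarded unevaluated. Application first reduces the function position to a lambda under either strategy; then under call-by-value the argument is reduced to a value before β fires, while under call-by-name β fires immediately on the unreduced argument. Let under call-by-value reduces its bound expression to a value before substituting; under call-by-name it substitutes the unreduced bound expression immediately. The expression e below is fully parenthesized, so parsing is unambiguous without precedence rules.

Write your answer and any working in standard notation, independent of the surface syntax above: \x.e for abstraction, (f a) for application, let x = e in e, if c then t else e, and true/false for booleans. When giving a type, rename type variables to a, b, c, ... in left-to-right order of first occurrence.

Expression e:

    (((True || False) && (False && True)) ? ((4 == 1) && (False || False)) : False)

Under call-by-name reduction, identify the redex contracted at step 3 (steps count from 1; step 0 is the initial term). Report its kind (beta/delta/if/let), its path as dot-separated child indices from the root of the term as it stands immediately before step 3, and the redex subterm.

Answer: delta at 0 : (true && false)

Working:
step 0: (if ((true || false) && (false && true)) then ((4 == 1) && (false || false)) else false)
step 1: [delta@0.0] (if (true && (false && true)) then ((4 == 1) && (false || false)) else false)
step 2: [delta@0.1] (if (true && false) then ((4 == 1) && (false || false)) else false)
step 3: [delta@0] (if false then ((4 == 1) && (false || false)) else false)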